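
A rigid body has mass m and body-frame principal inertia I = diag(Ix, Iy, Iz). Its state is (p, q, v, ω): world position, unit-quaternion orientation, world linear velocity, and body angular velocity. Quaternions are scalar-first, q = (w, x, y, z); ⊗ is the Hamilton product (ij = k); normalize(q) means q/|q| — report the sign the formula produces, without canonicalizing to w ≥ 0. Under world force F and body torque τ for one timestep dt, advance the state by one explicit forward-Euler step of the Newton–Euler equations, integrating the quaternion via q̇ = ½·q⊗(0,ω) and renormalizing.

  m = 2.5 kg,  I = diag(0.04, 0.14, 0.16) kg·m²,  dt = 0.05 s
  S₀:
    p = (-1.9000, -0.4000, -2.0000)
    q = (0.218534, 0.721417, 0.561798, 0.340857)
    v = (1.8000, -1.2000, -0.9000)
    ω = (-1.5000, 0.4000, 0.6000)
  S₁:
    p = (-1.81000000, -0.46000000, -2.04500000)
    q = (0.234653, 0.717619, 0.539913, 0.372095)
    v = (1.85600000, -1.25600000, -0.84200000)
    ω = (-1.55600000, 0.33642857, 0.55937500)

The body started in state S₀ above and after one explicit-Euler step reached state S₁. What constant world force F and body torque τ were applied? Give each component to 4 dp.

F = (2.8000, -2.8000, 2.9000)
τ = (-0.0400, -0.0700, -0.1900)

rate change Δω = (-0.05600000, -0.06357143, -0.04062500)
applied torque τ = (-0.0400, -0.0700, -0.1900)
v₁ − v₀ = (0.05600000, -0.05600000, 0.05800000)
applied force F = (2.8000, -2.8000, 2.9000)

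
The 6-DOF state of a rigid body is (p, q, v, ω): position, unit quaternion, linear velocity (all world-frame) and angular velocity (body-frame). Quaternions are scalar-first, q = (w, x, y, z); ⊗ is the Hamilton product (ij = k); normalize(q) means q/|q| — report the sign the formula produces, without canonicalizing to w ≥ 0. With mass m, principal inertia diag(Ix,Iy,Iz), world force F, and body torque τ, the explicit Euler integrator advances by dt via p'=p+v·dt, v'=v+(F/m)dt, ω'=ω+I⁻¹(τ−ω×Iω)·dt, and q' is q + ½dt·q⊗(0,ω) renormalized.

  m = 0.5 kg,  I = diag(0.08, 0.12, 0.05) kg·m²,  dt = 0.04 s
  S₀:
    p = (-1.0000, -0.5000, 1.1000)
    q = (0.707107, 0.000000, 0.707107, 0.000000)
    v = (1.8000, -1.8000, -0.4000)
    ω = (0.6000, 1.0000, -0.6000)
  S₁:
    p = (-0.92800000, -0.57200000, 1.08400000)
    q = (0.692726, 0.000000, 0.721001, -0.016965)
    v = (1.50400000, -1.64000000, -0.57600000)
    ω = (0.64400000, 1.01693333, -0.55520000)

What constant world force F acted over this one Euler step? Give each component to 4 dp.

F = (-3.7000, 2.0000, -2.2000)

v₁ − v₀ = (-0.29600000, 0.16000000, -0.17600000)
applied force F = (-3.7000, 2.0000, -2.2000)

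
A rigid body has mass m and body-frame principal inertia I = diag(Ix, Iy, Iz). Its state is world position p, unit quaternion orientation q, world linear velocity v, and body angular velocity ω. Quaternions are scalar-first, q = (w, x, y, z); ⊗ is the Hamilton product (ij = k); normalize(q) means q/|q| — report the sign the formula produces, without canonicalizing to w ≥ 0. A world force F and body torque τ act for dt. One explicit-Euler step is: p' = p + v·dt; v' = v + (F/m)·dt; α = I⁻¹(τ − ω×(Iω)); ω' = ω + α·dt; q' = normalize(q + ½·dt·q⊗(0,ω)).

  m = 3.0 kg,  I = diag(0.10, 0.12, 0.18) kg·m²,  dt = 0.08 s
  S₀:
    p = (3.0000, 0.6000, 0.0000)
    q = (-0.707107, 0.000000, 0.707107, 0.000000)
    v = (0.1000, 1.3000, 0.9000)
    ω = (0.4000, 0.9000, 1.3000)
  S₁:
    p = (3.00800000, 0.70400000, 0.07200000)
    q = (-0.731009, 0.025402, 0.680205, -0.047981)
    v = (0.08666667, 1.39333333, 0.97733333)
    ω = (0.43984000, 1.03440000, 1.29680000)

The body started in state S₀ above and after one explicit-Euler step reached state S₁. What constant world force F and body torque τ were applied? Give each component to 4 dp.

Δv = v₁−v₀ = (-0.01333333, 0.09333333, 0.07733333)
F = m·Δv/dt = (-0.5000, 3.5000, 2.9000)
Δω = ω₁−ω₀ = (0.03984000, 0.13440000, -0.00320000)
gyro term ω₀×Iω₀ = (0.0702, -0.0416, 0.0072)
I·α + gyro = (0.1200, 0.1600, 0.0000)

F = (-0.5000, 3.5000, 2.9000)
τ = (0.1200, 0.1600, 0.0000)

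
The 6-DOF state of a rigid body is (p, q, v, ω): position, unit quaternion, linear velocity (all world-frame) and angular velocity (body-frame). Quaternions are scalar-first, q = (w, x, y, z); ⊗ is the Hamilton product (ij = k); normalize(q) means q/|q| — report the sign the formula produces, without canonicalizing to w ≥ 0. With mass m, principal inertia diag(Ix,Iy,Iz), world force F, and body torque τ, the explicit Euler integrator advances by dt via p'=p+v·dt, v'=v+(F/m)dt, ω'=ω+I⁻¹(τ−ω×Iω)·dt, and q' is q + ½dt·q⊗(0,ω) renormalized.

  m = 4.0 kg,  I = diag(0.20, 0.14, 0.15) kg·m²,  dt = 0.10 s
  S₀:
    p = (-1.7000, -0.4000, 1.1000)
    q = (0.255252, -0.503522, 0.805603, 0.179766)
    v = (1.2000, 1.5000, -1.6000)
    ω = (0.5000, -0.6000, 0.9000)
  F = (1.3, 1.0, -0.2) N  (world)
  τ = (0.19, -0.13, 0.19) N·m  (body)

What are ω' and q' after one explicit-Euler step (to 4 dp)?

(τ − ω×Iω)/I = (0.9770, -1.0893, 1.1467)
new body rate ω' = (0.5977, -0.7089, 1.0147)
q⊗(0,ω) = (0.5733334, 0.9605283, 0.3899016, 0.1290385)
q + ½dt·q⊗(0,ω), renormalized = (0.2834, -0.4547, 0.8236, 0.1859)

ω' = (0.5977, -0.7089, 1.0147)
q' = (0.2834, -0.4547, 0.8236, 0.1859)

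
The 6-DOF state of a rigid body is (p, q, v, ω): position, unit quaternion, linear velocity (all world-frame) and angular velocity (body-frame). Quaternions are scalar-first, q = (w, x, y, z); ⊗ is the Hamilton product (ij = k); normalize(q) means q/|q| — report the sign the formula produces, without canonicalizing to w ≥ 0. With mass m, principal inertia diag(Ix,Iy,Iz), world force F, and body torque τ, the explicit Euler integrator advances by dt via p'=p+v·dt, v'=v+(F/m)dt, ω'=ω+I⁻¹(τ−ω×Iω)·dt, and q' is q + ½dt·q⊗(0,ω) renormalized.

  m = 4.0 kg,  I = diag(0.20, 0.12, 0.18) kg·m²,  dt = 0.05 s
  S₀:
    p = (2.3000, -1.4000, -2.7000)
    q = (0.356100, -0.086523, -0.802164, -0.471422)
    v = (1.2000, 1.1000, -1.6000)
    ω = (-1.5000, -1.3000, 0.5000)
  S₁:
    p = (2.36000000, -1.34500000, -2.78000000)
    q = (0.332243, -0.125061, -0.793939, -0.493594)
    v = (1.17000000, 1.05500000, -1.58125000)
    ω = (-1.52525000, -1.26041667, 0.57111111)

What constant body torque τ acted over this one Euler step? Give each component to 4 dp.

τ = (-0.1400, 0.0800, 0.1000)

Δω = ω₁−ω₀ = (-0.02525000, 0.03958333, 0.07111111)
precession coupling = (-0.0390, -0.0150, -0.1560)
τ = I·(Δω/dt) + ω₀×(Iω₀) = (-0.1400, 0.0800, 0.1000)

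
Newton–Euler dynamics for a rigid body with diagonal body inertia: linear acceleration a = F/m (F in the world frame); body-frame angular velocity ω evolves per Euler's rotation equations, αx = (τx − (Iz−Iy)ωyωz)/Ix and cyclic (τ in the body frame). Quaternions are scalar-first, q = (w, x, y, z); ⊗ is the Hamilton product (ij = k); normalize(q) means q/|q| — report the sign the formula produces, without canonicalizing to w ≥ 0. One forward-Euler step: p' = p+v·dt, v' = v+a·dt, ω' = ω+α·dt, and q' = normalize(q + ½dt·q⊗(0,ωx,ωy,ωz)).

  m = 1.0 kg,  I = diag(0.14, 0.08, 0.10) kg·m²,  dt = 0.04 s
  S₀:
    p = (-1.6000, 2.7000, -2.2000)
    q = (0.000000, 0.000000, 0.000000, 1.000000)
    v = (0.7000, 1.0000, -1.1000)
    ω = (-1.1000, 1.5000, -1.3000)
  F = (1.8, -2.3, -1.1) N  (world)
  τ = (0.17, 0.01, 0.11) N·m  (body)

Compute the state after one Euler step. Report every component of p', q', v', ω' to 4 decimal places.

p + v·dt = (-1.5720, 2.7400, -2.2440)
v + (F/m)dt = (0.7720, 0.9080, -1.1440)
angular accel α = (1.4929, -0.5900, 0.1100)
ω' = ω + α·dt = (-1.0403, 1.4764, -1.2956)
q⊗(0,ω) = (1.3000000, -1.5000000, -1.1000000, 0.0000000)
updated quaternion q' = (0.0260, -0.0300, -0.0220, 0.9990)

p' = (-1.5720, 2.7400, -2.2440)
q' = (0.0260, -0.0300, -0.0220, 0.9990)
v' = (0.7720, 0.9080, -1.1440)
ω' = (-1.0403, 1.4764, -1.2956)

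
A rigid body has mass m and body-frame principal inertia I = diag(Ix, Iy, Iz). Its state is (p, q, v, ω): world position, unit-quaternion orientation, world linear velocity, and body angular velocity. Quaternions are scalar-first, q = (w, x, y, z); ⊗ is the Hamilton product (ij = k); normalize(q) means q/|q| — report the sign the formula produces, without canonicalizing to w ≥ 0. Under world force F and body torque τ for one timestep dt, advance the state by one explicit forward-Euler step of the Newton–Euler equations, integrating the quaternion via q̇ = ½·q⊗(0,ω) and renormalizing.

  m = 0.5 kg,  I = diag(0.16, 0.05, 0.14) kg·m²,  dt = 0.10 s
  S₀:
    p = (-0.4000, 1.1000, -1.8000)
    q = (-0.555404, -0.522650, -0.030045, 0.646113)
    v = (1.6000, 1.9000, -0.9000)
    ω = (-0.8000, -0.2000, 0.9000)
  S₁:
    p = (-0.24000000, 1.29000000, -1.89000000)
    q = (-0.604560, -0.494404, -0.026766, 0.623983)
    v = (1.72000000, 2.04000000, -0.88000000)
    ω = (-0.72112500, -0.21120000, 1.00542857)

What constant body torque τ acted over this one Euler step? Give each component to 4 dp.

τ = (0.1100, -0.0200, 0.1300)

Δω = ω₁−ω₀ = (0.07887500, -0.01120000, 0.10542857)
I·α + gyro = (0.1100, -0.0200, 0.1300)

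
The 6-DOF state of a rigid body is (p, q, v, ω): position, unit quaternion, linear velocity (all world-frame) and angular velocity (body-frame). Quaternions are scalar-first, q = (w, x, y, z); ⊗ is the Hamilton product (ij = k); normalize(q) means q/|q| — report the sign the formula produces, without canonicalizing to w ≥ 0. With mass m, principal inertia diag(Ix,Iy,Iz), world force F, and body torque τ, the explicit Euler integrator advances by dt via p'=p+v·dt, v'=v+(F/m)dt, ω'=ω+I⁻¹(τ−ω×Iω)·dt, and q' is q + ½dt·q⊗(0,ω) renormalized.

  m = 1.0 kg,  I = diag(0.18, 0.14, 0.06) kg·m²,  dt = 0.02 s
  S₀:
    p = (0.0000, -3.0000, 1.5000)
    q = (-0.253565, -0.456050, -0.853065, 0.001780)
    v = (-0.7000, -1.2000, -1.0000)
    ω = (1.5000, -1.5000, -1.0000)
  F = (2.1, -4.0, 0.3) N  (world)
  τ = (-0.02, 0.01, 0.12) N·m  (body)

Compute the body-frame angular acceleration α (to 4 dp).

precession coupling ω×(Iω) = (-0.1200, -0.1800, 0.0900)
(τ − ω×Iω)/I = (0.5556, 1.3571, 0.5000)

α = (0.5556, 1.3571, 0.5000)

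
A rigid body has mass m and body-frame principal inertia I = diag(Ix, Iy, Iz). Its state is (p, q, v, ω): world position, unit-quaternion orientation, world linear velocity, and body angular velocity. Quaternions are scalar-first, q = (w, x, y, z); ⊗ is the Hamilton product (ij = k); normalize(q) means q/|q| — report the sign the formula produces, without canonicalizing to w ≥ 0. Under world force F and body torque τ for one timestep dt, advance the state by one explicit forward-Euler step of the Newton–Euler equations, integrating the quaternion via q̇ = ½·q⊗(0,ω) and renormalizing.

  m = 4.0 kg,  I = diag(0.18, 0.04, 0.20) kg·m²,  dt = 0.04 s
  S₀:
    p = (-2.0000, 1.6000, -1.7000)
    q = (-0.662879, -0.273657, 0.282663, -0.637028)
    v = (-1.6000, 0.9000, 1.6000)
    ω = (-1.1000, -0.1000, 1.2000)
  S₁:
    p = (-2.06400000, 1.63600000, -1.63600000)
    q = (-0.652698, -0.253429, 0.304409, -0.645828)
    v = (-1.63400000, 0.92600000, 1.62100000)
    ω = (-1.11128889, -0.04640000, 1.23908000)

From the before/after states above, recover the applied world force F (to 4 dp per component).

v₁ − v₀ = (-0.03400000, 0.02600000, 0.02100000)
applied force F = (-3.4000, 2.6000, 2.1000)

F = (-3.4000, 2.6000, 2.1000)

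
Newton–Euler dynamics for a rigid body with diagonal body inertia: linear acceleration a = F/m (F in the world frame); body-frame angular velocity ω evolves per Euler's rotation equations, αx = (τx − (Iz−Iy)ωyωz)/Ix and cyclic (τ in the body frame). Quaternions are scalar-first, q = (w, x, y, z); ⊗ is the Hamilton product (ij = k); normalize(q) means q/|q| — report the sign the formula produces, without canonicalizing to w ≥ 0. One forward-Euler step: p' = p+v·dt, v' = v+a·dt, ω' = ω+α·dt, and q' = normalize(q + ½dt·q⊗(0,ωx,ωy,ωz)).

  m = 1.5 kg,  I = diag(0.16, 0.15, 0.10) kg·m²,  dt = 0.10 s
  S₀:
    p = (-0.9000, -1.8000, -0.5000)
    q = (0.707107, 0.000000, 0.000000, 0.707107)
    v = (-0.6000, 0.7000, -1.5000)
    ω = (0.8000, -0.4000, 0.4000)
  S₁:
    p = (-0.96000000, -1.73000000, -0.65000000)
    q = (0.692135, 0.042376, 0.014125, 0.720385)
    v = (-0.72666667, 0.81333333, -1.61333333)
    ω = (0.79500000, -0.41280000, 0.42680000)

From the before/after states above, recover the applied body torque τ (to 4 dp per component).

ω₁ − ω₀ = (-0.00500000, -0.01280000, 0.02680000)
τ = I·(Δω/dt) + ω₀×(Iω₀) = (0.0000, 0.0000, 0.0300)

τ = (0.0000, 0.0000, 0.0300)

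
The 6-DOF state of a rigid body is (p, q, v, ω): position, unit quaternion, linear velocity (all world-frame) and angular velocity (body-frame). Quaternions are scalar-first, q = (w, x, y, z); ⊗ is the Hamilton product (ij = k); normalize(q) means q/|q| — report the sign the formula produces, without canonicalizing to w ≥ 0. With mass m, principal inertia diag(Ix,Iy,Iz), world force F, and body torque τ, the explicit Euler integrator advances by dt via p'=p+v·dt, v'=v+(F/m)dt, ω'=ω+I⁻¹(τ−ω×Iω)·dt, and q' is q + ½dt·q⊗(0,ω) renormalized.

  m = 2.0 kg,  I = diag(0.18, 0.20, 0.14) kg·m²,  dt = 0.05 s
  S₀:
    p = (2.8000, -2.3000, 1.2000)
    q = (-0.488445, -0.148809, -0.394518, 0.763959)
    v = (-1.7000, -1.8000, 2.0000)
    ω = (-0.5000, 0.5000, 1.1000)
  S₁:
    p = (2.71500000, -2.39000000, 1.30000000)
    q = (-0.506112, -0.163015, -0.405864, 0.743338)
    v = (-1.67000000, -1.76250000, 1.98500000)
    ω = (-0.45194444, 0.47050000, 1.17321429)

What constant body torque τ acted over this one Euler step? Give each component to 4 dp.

τ = (0.1400, -0.1400, 0.2000)

ω₁ − ω₀ = (0.04805556, -0.02950000, 0.07321429)
I·α + gyro = (0.1400, -0.1400, 0.2000)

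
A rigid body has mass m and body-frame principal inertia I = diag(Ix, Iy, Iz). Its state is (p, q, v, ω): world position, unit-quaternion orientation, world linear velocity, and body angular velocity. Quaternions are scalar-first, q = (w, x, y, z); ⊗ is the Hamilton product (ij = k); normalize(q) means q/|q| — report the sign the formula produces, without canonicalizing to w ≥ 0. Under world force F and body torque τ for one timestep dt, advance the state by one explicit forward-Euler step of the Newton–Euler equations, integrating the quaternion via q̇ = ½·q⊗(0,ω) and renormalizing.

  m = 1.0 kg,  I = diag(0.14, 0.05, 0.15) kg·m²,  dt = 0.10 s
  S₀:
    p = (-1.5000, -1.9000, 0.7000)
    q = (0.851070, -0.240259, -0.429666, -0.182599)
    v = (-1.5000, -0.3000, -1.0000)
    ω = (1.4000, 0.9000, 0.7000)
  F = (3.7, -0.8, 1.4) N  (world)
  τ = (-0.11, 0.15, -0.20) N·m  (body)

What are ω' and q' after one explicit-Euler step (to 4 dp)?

precession coupling ω×(Iω) = (0.0630, -0.0098, -0.1134)
(τ − ω×Iω)/I = (-1.2357, 3.1960, -0.5773)
ω + α·dt = (1.2764, 1.2196, 0.6423)
q⊗(0,ω) = (0.8508813, 1.0550709, 0.6785057, 0.9810483)
q' = normalize(q + ½dt·q⊗(0,ω)) = (0.8900, -0.1867, -0.3941, -0.1330)

ω' = (1.2764, 1.2196, 0.6423)
q' = (0.8900, -0.1867, -0.3941, -0.1330)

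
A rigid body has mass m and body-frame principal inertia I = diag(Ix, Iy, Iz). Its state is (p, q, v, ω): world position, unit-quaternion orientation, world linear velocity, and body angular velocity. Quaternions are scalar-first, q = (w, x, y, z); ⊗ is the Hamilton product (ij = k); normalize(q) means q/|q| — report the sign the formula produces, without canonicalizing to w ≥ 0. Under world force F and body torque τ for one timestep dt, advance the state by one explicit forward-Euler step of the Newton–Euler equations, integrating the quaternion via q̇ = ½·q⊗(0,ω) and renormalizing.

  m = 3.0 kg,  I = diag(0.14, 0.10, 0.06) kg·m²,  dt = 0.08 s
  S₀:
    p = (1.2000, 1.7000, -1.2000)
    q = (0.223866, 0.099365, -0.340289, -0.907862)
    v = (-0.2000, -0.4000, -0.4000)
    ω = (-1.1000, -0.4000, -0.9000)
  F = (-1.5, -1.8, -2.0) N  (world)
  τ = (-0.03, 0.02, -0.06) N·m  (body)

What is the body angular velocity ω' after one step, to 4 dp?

precession coupling ω×(Iω) = (-0.0144, 0.0792, -0.0176)
α = I⁻¹(τ − ω×Iω) = (-0.1114, -0.5920, -0.7067)
new body rate ω' = (-1.1089, -0.4474, -0.9565)

ω' = (-1.1089, -0.4474, -0.9565)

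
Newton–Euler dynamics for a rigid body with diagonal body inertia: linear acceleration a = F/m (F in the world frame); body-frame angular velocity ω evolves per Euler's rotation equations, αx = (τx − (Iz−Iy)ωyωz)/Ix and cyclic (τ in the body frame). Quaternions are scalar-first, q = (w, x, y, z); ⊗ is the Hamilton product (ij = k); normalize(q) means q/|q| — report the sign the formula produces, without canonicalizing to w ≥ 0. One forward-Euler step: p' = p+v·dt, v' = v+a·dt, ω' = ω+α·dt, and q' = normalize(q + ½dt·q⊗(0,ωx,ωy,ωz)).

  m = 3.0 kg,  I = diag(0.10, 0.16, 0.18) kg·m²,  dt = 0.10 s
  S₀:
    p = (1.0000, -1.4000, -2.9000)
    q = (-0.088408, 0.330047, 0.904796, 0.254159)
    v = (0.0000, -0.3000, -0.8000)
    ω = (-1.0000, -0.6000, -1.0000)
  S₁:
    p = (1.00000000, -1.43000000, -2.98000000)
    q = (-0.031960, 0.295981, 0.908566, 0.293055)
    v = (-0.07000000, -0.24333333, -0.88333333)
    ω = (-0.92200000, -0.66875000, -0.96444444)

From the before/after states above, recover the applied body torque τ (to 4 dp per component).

τ = (0.0900, -0.1900, 0.1000)

rate change Δω = (0.07800000, -0.06875000, 0.03555556)
I·α + gyro = (0.0900, -0.1900, 0.1000)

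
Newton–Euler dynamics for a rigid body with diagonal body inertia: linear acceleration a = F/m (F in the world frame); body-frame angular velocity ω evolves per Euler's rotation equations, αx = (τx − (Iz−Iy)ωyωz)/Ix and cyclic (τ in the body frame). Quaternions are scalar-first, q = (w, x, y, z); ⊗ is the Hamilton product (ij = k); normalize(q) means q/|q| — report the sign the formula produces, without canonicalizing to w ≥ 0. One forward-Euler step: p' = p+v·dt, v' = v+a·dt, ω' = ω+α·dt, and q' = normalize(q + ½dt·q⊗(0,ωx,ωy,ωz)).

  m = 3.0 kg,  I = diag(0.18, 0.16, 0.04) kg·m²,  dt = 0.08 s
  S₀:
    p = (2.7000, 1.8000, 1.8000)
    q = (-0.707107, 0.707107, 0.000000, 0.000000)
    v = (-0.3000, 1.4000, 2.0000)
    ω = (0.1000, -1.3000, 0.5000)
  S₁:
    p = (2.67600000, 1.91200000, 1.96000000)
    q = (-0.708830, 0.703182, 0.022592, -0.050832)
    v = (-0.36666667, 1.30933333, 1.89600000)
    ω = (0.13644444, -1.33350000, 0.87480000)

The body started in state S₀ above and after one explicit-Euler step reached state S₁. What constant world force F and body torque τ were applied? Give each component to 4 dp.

F = (-2.5000, -3.4000, -3.9000)
τ = (0.1600, -0.0600, 0.1900)

v₁ − v₀ = (-0.06666667, -0.09066667, -0.10400000)
F = m·Δv/dt = (-2.5000, -3.4000, -3.9000)
ω₁ − ω₀ = (0.03644444, -0.03350000, 0.37480000)
precession coupling = (0.0780, 0.0070, 0.0026)
applied torque τ = (0.1600, -0.0600, 0.1900)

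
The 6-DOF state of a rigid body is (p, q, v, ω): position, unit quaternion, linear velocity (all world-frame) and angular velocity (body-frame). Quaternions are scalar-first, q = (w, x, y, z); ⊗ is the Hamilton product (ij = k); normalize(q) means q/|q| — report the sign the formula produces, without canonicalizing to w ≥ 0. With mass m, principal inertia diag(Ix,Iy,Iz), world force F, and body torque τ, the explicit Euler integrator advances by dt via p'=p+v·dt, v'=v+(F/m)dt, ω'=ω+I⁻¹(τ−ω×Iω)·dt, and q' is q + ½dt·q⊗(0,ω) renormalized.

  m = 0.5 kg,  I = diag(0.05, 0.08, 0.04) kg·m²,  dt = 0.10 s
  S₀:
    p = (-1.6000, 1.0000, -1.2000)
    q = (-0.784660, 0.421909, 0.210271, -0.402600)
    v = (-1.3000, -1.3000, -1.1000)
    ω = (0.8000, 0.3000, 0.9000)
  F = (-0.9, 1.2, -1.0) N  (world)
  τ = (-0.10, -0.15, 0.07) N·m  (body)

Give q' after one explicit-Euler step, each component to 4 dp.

q' = (-0.7851, 0.4052, 0.1631, -0.4391)

2q̇ = q⊗(0,ω) = (-0.0382685, -0.3177041, -0.9371961, -0.7478381)
q + ½dt·q⊗(0,ω), renormalized = (-0.7851, 0.4052, 0.1631, -0.4391)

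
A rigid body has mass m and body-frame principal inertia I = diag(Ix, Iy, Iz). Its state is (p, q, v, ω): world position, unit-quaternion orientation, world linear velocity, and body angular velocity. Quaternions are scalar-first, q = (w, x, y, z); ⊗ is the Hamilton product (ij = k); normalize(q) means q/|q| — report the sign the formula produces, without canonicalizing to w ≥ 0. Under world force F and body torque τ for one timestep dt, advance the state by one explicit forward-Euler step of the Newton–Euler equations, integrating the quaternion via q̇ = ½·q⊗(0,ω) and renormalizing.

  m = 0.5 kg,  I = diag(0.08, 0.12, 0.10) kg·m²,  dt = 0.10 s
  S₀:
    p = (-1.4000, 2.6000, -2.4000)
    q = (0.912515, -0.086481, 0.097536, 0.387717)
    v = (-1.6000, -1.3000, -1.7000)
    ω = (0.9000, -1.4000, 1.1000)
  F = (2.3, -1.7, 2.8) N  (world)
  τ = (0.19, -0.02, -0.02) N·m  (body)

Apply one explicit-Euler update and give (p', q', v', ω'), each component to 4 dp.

p' = (-1.5600, 2.4700, -2.5700)
q' = (0.8975, -0.0128, 0.0556, 0.4374)
v' = (-1.1400, -1.6400, -1.1400)
ω' = (1.0990, -1.4002, 1.1304)

linear accel F/m = (4.6000, -3.4000, 5.6000)
new position p' = (-1.5600, 2.4700, -2.5700)
new velocity v' = (-1.1400, -1.6400, -1.1400)
(τ − ω×Iω)/I = (1.9900, -0.0017, 0.3040)
new body rate ω' = (1.0990, -1.4002, 1.1304)
2q̇ = q⊗(0,ω) = (-0.2121054, 1.4713569, -0.8334466, 1.0370575)
q + ½dt·q⊗(0,ω), renormalized = (0.8975, -0.0128, 0.0556, 0.4374)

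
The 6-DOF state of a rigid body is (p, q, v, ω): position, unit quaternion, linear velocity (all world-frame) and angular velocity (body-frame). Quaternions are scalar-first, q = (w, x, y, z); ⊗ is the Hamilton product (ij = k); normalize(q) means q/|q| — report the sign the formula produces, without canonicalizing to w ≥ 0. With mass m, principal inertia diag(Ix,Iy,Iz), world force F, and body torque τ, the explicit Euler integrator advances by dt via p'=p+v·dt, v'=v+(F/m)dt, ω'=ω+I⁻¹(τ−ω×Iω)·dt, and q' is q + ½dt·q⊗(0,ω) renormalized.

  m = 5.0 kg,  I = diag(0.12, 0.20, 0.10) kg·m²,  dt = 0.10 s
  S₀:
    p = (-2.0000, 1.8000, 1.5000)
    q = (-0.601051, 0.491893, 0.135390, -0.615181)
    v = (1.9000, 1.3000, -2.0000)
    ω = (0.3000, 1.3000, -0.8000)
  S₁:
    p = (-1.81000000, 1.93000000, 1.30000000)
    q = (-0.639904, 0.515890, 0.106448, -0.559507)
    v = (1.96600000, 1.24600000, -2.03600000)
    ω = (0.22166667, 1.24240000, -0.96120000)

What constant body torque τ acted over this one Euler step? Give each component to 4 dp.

τ = (0.0100, -0.1200, -0.1300)

ω₁ − ω₀ = (-0.07833333, -0.05760000, -0.16120000)
precession coupling = (0.1040, -0.0048, 0.0312)
τ = I·(Δω/dt) + ω₀×(Iω₀) = (0.0100, -0.1200, -0.1300)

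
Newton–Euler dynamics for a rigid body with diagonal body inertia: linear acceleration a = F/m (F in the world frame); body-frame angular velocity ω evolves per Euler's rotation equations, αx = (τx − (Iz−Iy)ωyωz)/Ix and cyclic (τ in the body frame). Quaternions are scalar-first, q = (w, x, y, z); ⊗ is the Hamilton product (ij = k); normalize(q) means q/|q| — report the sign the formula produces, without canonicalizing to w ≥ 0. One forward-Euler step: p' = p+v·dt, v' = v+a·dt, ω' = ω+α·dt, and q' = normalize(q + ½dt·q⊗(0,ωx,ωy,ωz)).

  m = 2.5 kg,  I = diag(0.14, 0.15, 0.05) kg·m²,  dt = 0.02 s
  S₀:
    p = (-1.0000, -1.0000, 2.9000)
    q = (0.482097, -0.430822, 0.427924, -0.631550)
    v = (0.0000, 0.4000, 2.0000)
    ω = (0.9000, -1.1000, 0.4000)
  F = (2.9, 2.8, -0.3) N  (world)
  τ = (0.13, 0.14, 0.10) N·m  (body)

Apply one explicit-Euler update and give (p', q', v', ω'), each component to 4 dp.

a = (1.1600, 1.1200, -0.1200)
new position p' = (-1.0000, -0.9920, 2.9400)
new velocity v' = (0.0232, 0.4224, 1.9976)
precession coupling ω×(Iω) = (0.0440, 0.0324, -0.0099)
angular accel α = (0.6143, 0.7173, 2.1980)
ω' = ω + α·dt = (0.9123, -1.0857, 0.4440)
q⊗(0,ω) = (1.1110762, -0.0896481, -0.9263729, 0.2816114)
updated quaternion q' = (0.4932, -0.4317, 0.4186, -0.6287)

p' = (-1.0000, -0.9920, 2.9400)
q' = (0.4932, -0.4317, 0.4186, -0.6287)
v' = (0.0232, 0.4224, 1.9976)
ω' = (0.9123, -1.0857, 0.4440)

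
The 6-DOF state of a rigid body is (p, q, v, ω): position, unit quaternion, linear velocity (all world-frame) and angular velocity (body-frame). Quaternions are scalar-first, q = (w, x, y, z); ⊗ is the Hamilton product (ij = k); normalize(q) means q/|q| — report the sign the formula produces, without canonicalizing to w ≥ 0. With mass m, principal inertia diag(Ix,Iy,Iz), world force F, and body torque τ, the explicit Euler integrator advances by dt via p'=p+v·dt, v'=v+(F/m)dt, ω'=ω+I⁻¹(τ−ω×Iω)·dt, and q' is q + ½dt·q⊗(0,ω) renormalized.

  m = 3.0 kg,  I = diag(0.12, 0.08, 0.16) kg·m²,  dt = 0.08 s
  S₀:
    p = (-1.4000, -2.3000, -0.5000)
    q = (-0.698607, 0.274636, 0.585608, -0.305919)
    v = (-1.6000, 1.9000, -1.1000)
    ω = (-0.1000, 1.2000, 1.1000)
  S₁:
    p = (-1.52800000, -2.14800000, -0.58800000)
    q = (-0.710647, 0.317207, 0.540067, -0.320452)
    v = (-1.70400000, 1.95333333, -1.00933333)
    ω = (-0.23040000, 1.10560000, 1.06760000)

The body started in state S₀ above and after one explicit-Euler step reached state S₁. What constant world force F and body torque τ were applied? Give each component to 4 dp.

Δv = v₁−v₀ = (-0.10400000, 0.05333333, 0.09066667)
applied force F = (-3.9000, 2.0000, 3.4000)
rate change Δω = (-0.13040000, -0.09440000, -0.03240000)
τ = I·(Δω/dt) + ω₀×(Iω₀) = (-0.0900, -0.0900, -0.0600)

F = (-3.9000, 2.0000, 3.4000)
τ = (-0.0900, -0.0900, -0.0600)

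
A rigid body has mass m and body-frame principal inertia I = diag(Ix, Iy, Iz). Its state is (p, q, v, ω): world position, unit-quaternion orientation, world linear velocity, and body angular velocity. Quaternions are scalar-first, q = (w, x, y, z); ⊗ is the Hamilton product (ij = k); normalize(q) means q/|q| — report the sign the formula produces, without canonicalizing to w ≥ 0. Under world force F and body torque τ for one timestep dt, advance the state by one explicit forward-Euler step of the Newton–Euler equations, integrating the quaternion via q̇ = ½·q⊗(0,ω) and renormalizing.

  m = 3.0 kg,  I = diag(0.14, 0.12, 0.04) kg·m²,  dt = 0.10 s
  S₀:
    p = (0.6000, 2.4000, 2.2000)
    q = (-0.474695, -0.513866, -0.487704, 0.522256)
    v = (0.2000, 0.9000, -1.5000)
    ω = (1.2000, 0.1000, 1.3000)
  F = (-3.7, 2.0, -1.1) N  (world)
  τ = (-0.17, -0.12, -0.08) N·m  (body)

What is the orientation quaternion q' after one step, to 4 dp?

Hamilton product q⊗(0,ω) = (-0.0135232, -1.2558748, 1.2472635, -0.0832453)
q' = normalize(q + ½dt·q⊗(0,ω)) = (-0.4735, -0.5744, -0.4237, 0.5161)

q' = (-0.4735, -0.5744, -0.4237, 0.5161)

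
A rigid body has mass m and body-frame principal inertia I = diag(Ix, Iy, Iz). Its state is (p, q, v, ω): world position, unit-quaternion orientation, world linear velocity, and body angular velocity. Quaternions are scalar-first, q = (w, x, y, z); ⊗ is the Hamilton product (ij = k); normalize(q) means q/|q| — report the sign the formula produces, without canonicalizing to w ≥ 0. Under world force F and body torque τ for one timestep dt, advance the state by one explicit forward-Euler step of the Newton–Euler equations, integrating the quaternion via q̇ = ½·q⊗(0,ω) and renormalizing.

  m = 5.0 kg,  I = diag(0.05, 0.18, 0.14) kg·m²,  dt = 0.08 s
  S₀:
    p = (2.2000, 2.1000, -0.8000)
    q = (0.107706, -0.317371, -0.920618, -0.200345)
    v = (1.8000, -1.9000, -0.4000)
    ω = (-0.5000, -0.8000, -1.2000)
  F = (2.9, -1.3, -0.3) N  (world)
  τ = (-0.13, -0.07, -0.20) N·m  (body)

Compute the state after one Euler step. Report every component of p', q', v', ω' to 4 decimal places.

p' = (2.3440, 1.9480, -0.8320)
q' = (0.0622, -0.2812, -0.9336, -0.2134)
v' = (1.8464, -1.9208, -0.4048)
ω' = (-0.6466, -0.8071, -1.3440)

p + v·dt = (2.3440, 1.9480, -0.8320)
v + (F/m)dt = (1.8464, -1.9208, -0.4048)
(τ − ω×Iω)/I = (-1.8320, -0.0889, -1.8000)
new body rate ω' = (-0.6466, -0.8071, -1.3440)
Hamilton product q⊗(0,ω) = (-1.1355939, 0.8906126, -0.3668375, -0.3356594)
updated quaternion q' = (0.0622, -0.2812, -0.9336, -0.2134)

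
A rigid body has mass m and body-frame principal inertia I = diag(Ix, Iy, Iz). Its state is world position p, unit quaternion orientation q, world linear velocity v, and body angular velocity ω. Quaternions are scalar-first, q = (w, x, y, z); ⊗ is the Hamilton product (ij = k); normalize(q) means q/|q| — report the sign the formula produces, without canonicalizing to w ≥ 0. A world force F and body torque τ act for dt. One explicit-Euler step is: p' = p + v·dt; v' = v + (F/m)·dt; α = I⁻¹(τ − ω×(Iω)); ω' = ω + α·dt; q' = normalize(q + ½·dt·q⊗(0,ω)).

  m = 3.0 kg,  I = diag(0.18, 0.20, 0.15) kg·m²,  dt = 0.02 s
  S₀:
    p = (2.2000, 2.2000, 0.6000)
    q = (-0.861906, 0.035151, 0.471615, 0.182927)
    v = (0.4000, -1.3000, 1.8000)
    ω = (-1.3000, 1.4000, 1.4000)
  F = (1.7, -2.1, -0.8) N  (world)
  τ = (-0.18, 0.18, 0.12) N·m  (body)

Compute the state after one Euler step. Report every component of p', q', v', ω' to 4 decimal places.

angular accel α = (-0.4556, 1.1730, 1.0427)
new body rate ω' = (-1.3091, 1.4235, 1.4209)
q⊗(0,ω) = (-0.8706625, 1.5246410, -1.4936849, -0.5443575)
q + ½dt·q⊗(0,ω), renormalized = (-0.8704, 0.0504, 0.4565, 0.1774)
a = F/m = (0.5667, -0.7000, -0.2667)
p' = p + v·dt = (2.2080, 2.1740, 0.6360)
v + (F/m)dt = (0.4113, -1.3140, 1.7947)

p' = (2.2080, 2.1740, 0.6360)
q' = (-0.8704, 0.0504, 0.4565, 0.1774)
v' = (0.4113, -1.3140, 1.7947)
ω' = (-1.3091, 1.4235, 1.4209)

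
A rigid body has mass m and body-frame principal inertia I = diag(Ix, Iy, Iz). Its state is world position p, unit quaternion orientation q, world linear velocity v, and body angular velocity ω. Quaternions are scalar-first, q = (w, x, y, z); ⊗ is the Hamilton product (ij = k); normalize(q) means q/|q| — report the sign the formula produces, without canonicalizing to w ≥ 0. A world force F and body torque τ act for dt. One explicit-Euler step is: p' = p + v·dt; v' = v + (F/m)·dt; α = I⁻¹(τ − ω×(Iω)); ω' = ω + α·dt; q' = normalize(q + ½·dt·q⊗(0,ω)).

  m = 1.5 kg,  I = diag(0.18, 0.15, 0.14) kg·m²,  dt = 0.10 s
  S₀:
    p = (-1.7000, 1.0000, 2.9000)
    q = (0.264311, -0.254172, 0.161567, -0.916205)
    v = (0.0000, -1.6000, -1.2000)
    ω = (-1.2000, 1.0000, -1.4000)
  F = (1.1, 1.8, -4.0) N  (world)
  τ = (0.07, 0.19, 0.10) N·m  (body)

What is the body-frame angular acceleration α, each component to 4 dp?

precession coupling ω×(Iω) = (0.0140, 0.0672, 0.0360)
angular accel α = (0.3111, 0.8187, 0.4571)

α = (0.3111, 0.8187, 0.4571)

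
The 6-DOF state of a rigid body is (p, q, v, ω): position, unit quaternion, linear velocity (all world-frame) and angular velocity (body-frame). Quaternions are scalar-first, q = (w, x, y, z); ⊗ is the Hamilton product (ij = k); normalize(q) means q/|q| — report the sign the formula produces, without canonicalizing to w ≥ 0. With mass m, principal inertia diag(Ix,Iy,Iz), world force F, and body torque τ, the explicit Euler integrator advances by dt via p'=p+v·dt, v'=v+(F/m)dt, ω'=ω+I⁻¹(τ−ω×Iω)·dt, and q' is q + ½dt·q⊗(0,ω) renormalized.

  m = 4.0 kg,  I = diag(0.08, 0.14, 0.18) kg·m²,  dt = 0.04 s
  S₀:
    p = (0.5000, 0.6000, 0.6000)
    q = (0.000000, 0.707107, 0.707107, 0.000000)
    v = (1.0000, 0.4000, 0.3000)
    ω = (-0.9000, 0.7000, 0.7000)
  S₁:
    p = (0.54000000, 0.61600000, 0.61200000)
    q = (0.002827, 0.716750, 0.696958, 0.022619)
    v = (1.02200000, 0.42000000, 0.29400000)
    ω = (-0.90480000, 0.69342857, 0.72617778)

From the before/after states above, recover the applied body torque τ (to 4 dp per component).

ω₁ − ω₀ = (-0.00480000, -0.00657143, 0.02617778)
ω₀×(Iω₀) = (0.0196, 0.0630, -0.0378)
τ = I·(Δω/dt) + ω₀×(Iω₀) = (0.0100, 0.0400, 0.0800)

τ = (0.0100, 0.0400, 0.0800)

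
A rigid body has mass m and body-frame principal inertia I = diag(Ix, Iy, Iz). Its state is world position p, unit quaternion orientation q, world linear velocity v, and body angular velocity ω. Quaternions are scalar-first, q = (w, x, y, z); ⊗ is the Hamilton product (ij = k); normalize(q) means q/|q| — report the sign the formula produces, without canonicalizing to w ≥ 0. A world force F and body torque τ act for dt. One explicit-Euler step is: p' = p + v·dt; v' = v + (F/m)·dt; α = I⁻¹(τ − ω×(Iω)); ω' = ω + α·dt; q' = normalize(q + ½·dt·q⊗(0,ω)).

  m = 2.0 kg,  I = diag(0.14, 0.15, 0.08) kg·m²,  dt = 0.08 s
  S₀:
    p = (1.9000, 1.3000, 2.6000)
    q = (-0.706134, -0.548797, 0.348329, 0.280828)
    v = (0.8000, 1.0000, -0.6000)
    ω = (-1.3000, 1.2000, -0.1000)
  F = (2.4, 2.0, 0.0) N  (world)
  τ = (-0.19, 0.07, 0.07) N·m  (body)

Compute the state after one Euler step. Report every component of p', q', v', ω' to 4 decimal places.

p' = (1.9640, 1.3800, 2.5520)
q' = (-0.7484, -0.5256, 0.2969, 0.2747)
v' = (0.8960, 1.0800, -0.6000)
ω' = (-1.4134, 1.2332, -0.0144)

precession coupling ω×(Iω) = (0.0084, 0.0078, -0.0156)
angular accel α = (-1.4171, 0.4147, 1.0700)
new body rate ω' = (-1.4134, 1.2332, -0.0144)
2q̇ = q⊗(0,ω) = (-1.1033481, 0.5461477, -1.2673169, -0.1351153)
q + ½dt·q⊗(0,ω), renormalized = (-0.7484, -0.5256, 0.2969, 0.2747)
new position p' = (1.9640, 1.3800, 2.5520)
v + (F/m)dt = (0.8960, 1.0800, -0.6000)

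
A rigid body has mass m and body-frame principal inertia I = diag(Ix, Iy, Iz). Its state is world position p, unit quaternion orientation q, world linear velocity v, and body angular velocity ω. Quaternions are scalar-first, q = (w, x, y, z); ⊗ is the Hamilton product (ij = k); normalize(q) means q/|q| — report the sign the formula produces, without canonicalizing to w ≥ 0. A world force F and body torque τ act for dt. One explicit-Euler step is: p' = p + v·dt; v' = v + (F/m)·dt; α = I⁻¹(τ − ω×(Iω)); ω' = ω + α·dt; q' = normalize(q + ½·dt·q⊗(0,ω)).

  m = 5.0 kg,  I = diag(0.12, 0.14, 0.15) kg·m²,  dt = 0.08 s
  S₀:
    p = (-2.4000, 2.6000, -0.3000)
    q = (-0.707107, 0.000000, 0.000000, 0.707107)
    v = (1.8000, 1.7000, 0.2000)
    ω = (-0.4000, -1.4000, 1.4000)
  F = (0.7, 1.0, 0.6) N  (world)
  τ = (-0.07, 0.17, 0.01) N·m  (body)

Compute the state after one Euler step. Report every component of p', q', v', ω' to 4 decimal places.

p' = (-2.2560, 2.7360, -0.2840)
q' = (-0.7443, 0.0507, 0.0282, 0.6653)
v' = (1.8112, 1.7160, 0.2096)
ω' = (-0.4336, -1.3125, 1.3994)

p' = p + v·dt = (-2.2560, 2.7360, -0.2840)
v + (F/m)dt = (1.8112, 1.7160, 0.2096)
gyro term ω×Iω = (-0.0196, 0.0168, 0.0112)
(τ − ω×Iω)/I = (-0.4200, 1.0943, -0.0080)
new body rate ω' = (-0.4336, -1.3125, 1.3994)
2q̇ = q⊗(0,ω) = (-0.9899498, 1.2727926, 0.7071070, -0.9899498)
q + ½dt·q⊗(0,ω), renormalized = (-0.7443, 0.0507, 0.0282, 0.6653)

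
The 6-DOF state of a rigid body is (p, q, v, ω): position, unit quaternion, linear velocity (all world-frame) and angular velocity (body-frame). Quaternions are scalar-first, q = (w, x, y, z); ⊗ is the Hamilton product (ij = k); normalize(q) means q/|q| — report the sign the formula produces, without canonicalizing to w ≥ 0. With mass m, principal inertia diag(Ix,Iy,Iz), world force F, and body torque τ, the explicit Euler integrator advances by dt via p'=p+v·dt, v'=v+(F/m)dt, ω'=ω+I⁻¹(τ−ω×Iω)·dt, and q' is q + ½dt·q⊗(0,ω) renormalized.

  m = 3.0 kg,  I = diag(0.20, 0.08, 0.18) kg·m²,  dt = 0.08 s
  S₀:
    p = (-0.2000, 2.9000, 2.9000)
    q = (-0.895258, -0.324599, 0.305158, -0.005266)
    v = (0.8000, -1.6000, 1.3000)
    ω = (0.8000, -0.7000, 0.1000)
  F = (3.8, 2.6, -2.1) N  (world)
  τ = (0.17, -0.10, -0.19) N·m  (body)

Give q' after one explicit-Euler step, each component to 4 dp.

q' = (-0.8755, -0.3519, 0.3311, -0.0095)

2q̇ = q⊗(0,ω) = (0.4738164, -0.6893768, 0.6549277, -0.1064329)
updated quaternion q' = (-0.8755, -0.3519, 0.3311, -0.0095)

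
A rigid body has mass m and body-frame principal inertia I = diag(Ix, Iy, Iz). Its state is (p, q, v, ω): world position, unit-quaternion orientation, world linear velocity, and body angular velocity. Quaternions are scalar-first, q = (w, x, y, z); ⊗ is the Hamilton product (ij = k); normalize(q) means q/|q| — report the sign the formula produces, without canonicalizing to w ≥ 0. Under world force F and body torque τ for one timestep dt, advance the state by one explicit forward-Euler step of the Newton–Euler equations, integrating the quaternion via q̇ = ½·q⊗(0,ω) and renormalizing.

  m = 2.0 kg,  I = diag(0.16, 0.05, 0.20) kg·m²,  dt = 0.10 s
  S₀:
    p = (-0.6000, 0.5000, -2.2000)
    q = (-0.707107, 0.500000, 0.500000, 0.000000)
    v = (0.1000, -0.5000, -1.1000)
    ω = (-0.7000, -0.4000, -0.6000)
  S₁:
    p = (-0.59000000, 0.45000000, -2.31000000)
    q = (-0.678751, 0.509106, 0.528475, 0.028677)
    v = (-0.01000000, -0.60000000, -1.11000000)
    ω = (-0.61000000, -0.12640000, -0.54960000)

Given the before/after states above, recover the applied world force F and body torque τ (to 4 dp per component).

F = (-2.2000, -2.0000, -0.2000)
τ = (0.1800, 0.1200, 0.0700)

Δω = ω₁−ω₀ = (0.09000000, 0.27360000, 0.05040000)
gyro term ω₀×Iω₀ = (0.0360, -0.0168, -0.0308)
τ = I·(Δω/dt) + ω₀×(Iω₀) = (0.1800, 0.1200, 0.0700)
Δv = v₁−v₀ = (-0.11000000, -0.10000000, -0.01000000)
applied force F = (-2.2000, -2.0000, -0.2000)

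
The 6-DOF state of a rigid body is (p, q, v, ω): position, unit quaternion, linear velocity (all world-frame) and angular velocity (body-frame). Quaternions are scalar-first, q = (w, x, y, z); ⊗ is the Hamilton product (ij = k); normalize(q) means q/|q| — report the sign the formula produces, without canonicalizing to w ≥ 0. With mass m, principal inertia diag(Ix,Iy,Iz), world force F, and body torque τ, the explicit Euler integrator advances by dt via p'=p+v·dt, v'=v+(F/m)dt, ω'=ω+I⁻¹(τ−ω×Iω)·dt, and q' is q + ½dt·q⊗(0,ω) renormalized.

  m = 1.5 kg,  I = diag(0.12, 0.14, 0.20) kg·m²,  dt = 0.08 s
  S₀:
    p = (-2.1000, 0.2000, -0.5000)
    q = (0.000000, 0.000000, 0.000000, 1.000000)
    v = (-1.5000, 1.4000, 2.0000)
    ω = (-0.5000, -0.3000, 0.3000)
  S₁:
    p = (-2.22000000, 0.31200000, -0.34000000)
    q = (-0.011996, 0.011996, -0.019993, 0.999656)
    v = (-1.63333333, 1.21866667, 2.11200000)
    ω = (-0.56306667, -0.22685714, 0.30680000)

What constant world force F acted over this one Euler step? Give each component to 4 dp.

F = (-2.5000, -3.4000, 2.1000)

velocity change Δv = (-0.13333333, -0.18133333, 0.11200000)
m·(v₁−v₀)/dt = (-2.5000, -3.4000, 2.1000)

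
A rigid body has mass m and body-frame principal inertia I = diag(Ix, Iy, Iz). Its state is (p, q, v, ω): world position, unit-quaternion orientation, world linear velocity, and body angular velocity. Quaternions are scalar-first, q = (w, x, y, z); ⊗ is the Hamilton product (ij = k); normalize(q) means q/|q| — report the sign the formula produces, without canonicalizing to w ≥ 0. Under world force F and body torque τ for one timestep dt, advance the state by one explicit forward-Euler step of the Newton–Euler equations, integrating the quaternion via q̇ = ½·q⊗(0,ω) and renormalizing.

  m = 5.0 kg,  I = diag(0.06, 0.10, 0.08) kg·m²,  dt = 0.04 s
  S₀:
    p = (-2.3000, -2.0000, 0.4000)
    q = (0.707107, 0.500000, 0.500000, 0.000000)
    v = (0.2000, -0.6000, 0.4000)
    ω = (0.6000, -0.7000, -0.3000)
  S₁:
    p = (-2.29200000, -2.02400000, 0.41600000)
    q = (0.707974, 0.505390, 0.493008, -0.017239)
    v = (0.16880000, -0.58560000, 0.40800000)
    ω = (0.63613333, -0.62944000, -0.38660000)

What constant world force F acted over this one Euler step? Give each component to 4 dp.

v₁ − v₀ = (-0.03120000, 0.01440000, 0.00800000)
applied force F = (-3.9000, 1.8000, 1.0000)

F = (-3.9000, 1.8000, 1.0000)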